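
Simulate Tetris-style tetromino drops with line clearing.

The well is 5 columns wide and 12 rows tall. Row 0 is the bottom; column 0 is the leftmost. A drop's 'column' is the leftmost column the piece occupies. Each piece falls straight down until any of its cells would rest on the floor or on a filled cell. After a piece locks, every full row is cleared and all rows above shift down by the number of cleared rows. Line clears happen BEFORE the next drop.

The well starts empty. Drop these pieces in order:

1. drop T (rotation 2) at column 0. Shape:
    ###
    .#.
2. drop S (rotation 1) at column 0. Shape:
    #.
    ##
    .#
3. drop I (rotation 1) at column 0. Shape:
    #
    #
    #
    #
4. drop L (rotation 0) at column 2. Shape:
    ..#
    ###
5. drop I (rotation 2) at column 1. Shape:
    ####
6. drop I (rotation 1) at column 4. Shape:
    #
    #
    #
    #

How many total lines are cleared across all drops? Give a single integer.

Answer: 1

Derivation:
Drop 1: T rot2 at col 0 lands with bottom-row=0; cleared 0 line(s) (total 0); column heights now [2 2 2 0 0], max=2
Drop 2: S rot1 at col 0 lands with bottom-row=2; cleared 0 line(s) (total 0); column heights now [5 4 2 0 0], max=5
Drop 3: I rot1 at col 0 lands with bottom-row=5; cleared 0 line(s) (total 0); column heights now [9 4 2 0 0], max=9
Drop 4: L rot0 at col 2 lands with bottom-row=2; cleared 0 line(s) (total 0); column heights now [9 4 3 3 4], max=9
Drop 5: I rot2 at col 1 lands with bottom-row=4; cleared 1 line(s) (total 1); column heights now [8 4 3 3 4], max=8
Drop 6: I rot1 at col 4 lands with bottom-row=4; cleared 0 line(s) (total 1); column heights now [8 4 3 3 8], max=8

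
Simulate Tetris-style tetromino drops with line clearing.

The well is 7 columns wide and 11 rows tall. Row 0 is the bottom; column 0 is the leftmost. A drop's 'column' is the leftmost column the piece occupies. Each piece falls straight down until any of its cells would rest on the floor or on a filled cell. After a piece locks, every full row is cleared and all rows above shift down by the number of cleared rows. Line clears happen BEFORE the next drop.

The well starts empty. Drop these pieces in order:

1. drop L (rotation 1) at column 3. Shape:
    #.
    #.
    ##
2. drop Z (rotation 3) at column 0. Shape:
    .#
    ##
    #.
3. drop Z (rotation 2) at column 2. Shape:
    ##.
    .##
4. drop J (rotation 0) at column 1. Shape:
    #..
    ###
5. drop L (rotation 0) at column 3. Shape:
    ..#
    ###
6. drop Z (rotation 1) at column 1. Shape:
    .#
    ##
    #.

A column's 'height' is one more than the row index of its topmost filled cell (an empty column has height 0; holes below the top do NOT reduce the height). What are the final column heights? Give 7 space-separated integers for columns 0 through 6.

Answer: 2 9 10 7 7 8 0

Derivation:
Drop 1: L rot1 at col 3 lands with bottom-row=0; cleared 0 line(s) (total 0); column heights now [0 0 0 3 1 0 0], max=3
Drop 2: Z rot3 at col 0 lands with bottom-row=0; cleared 0 line(s) (total 0); column heights now [2 3 0 3 1 0 0], max=3
Drop 3: Z rot2 at col 2 lands with bottom-row=3; cleared 0 line(s) (total 0); column heights now [2 3 5 5 4 0 0], max=5
Drop 4: J rot0 at col 1 lands with bottom-row=5; cleared 0 line(s) (total 0); column heights now [2 7 6 6 4 0 0], max=7
Drop 5: L rot0 at col 3 lands with bottom-row=6; cleared 0 line(s) (total 0); column heights now [2 7 6 7 7 8 0], max=8
Drop 6: Z rot1 at col 1 lands with bottom-row=7; cleared 0 line(s) (total 0); column heights now [2 9 10 7 7 8 0], max=10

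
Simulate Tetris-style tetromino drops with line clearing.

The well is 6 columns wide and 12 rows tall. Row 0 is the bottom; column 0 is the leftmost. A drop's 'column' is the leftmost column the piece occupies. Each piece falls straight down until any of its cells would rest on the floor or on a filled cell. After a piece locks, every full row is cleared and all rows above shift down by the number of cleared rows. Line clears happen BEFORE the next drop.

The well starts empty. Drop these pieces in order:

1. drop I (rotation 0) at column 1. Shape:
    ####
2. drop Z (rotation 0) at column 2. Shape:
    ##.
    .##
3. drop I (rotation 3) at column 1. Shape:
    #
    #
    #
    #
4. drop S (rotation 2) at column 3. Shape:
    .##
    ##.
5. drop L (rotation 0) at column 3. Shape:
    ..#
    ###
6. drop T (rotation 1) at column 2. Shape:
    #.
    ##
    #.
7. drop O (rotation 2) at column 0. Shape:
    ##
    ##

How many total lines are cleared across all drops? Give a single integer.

Drop 1: I rot0 at col 1 lands with bottom-row=0; cleared 0 line(s) (total 0); column heights now [0 1 1 1 1 0], max=1
Drop 2: Z rot0 at col 2 lands with bottom-row=1; cleared 0 line(s) (total 0); column heights now [0 1 3 3 2 0], max=3
Drop 3: I rot3 at col 1 lands with bottom-row=1; cleared 0 line(s) (total 0); column heights now [0 5 3 3 2 0], max=5
Drop 4: S rot2 at col 3 lands with bottom-row=3; cleared 0 line(s) (total 0); column heights now [0 5 3 4 5 5], max=5
Drop 5: L rot0 at col 3 lands with bottom-row=5; cleared 0 line(s) (total 0); column heights now [0 5 3 6 6 7], max=7
Drop 6: T rot1 at col 2 lands with bottom-row=5; cleared 0 line(s) (total 0); column heights now [0 5 8 7 6 7], max=8
Drop 7: O rot2 at col 0 lands with bottom-row=5; cleared 1 line(s) (total 1); column heights now [6 6 7 6 5 6], max=7

Answer: 1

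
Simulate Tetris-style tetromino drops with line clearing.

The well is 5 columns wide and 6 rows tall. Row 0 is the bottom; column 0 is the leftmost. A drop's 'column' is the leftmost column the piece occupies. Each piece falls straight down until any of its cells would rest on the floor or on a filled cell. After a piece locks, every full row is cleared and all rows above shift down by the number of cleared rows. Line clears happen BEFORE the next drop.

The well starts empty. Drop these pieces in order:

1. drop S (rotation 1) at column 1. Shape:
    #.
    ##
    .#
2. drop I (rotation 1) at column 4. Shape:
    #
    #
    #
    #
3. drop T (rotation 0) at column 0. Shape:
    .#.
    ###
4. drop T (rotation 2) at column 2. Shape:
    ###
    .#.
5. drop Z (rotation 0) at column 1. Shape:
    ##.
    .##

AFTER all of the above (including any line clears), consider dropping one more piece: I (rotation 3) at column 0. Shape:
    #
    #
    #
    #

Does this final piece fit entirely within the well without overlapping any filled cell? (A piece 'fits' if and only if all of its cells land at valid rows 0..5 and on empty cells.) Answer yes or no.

Drop 1: S rot1 at col 1 lands with bottom-row=0; cleared 0 line(s) (total 0); column heights now [0 3 2 0 0], max=3
Drop 2: I rot1 at col 4 lands with bottom-row=0; cleared 0 line(s) (total 0); column heights now [0 3 2 0 4], max=4
Drop 3: T rot0 at col 0 lands with bottom-row=3; cleared 0 line(s) (total 0); column heights now [4 5 4 0 4], max=5
Drop 4: T rot2 at col 2 lands with bottom-row=3; cleared 1 line(s) (total 1); column heights now [0 4 4 4 4], max=4
Drop 5: Z rot0 at col 1 lands with bottom-row=4; cleared 0 line(s) (total 1); column heights now [0 6 6 5 4], max=6
Test piece I rot3 at col 0 (width 1): heights before test = [0 6 6 5 4]; fits = True

Answer: yes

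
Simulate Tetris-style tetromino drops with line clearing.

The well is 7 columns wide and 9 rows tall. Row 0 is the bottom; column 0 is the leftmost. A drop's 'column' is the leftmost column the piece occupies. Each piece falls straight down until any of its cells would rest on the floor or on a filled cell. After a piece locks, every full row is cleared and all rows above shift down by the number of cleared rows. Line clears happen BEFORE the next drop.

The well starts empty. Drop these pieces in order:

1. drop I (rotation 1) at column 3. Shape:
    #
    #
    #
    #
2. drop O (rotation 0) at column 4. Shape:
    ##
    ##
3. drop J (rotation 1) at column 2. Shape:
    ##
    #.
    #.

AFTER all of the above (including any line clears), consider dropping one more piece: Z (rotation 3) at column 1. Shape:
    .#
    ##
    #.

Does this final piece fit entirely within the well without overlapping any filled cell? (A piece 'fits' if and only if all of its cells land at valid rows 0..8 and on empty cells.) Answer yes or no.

Drop 1: I rot1 at col 3 lands with bottom-row=0; cleared 0 line(s) (total 0); column heights now [0 0 0 4 0 0 0], max=4
Drop 2: O rot0 at col 4 lands with bottom-row=0; cleared 0 line(s) (total 0); column heights now [0 0 0 4 2 2 0], max=4
Drop 3: J rot1 at col 2 lands with bottom-row=2; cleared 0 line(s) (total 0); column heights now [0 0 5 5 2 2 0], max=5
Test piece Z rot3 at col 1 (width 2): heights before test = [0 0 5 5 2 2 0]; fits = True

Answer: yes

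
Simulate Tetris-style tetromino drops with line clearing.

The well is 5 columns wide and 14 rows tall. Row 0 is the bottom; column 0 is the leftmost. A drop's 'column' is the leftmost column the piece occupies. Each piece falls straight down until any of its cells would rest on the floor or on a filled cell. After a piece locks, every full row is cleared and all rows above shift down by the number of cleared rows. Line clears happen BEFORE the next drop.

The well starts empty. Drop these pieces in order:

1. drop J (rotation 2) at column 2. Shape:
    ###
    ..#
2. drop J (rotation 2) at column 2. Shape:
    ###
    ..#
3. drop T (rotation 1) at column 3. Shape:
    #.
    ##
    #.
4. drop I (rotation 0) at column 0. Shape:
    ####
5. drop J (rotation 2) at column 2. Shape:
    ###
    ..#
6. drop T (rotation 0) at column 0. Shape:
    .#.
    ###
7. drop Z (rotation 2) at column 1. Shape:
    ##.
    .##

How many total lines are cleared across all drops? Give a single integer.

Answer: 1

Derivation:
Drop 1: J rot2 at col 2 lands with bottom-row=0; cleared 0 line(s) (total 0); column heights now [0 0 2 2 2], max=2
Drop 2: J rot2 at col 2 lands with bottom-row=2; cleared 0 line(s) (total 0); column heights now [0 0 4 4 4], max=4
Drop 3: T rot1 at col 3 lands with bottom-row=4; cleared 0 line(s) (total 0); column heights now [0 0 4 7 6], max=7
Drop 4: I rot0 at col 0 lands with bottom-row=7; cleared 0 line(s) (total 0); column heights now [8 8 8 8 6], max=8
Drop 5: J rot2 at col 2 lands with bottom-row=7; cleared 1 line(s) (total 1); column heights now [0 0 8 8 8], max=8
Drop 6: T rot0 at col 0 lands with bottom-row=8; cleared 0 line(s) (total 1); column heights now [9 10 9 8 8], max=10
Drop 7: Z rot2 at col 1 lands with bottom-row=9; cleared 0 line(s) (total 1); column heights now [9 11 11 10 8], max=11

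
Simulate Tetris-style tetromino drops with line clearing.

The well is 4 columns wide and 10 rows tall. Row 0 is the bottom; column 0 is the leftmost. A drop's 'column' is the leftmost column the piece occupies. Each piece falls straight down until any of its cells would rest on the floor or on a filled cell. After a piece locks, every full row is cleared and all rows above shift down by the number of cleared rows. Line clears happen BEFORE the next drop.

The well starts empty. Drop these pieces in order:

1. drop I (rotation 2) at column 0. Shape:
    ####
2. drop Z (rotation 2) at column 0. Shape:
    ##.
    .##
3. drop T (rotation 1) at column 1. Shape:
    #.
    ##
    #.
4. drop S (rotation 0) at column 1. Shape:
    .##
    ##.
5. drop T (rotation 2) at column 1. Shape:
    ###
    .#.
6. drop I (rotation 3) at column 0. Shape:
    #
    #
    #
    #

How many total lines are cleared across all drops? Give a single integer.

Drop 1: I rot2 at col 0 lands with bottom-row=0; cleared 1 line(s) (total 1); column heights now [0 0 0 0], max=0
Drop 2: Z rot2 at col 0 lands with bottom-row=0; cleared 0 line(s) (total 1); column heights now [2 2 1 0], max=2
Drop 3: T rot1 at col 1 lands with bottom-row=2; cleared 0 line(s) (total 1); column heights now [2 5 4 0], max=5
Drop 4: S rot0 at col 1 lands with bottom-row=5; cleared 0 line(s) (total 1); column heights now [2 6 7 7], max=7
Drop 5: T rot2 at col 1 lands with bottom-row=7; cleared 0 line(s) (total 1); column heights now [2 9 9 9], max=9
Drop 6: I rot3 at col 0 lands with bottom-row=2; cleared 0 line(s) (total 1); column heights now [6 9 9 9], max=9

Answer: 1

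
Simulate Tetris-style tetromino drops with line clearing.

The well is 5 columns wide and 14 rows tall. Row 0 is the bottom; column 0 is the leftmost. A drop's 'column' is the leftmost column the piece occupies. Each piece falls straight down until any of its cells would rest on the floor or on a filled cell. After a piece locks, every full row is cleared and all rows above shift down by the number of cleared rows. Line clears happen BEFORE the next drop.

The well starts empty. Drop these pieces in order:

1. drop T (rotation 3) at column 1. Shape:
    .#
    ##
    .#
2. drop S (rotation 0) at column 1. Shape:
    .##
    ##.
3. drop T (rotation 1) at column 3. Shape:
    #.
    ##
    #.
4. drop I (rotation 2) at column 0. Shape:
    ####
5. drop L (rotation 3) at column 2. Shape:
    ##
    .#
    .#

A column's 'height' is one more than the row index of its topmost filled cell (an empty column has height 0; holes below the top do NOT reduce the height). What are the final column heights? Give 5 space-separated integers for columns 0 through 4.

Answer: 9 9 12 12 7

Derivation:
Drop 1: T rot3 at col 1 lands with bottom-row=0; cleared 0 line(s) (total 0); column heights now [0 2 3 0 0], max=3
Drop 2: S rot0 at col 1 lands with bottom-row=3; cleared 0 line(s) (total 0); column heights now [0 4 5 5 0], max=5
Drop 3: T rot1 at col 3 lands with bottom-row=5; cleared 0 line(s) (total 0); column heights now [0 4 5 8 7], max=8
Drop 4: I rot2 at col 0 lands with bottom-row=8; cleared 0 line(s) (total 0); column heights now [9 9 9 9 7], max=9
Drop 5: L rot3 at col 2 lands with bottom-row=9; cleared 0 line(s) (total 0); column heights now [9 9 12 12 7], max=12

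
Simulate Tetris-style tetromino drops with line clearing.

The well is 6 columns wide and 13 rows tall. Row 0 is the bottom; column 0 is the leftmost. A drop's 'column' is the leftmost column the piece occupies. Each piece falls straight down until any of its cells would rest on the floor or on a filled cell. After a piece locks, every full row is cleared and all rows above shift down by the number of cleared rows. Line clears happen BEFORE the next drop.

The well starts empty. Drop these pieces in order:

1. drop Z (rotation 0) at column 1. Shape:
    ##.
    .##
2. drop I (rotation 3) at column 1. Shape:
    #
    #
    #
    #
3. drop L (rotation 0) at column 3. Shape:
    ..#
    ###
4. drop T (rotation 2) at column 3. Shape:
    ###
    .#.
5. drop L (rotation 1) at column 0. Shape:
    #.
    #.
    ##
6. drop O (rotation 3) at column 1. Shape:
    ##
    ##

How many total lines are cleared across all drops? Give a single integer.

Answer: 0

Derivation:
Drop 1: Z rot0 at col 1 lands with bottom-row=0; cleared 0 line(s) (total 0); column heights now [0 2 2 1 0 0], max=2
Drop 2: I rot3 at col 1 lands with bottom-row=2; cleared 0 line(s) (total 0); column heights now [0 6 2 1 0 0], max=6
Drop 3: L rot0 at col 3 lands with bottom-row=1; cleared 0 line(s) (total 0); column heights now [0 6 2 2 2 3], max=6
Drop 4: T rot2 at col 3 lands with bottom-row=2; cleared 0 line(s) (total 0); column heights now [0 6 2 4 4 4], max=6
Drop 5: L rot1 at col 0 lands with bottom-row=6; cleared 0 line(s) (total 0); column heights now [9 7 2 4 4 4], max=9
Drop 6: O rot3 at col 1 lands with bottom-row=7; cleared 0 line(s) (total 0); column heights now [9 9 9 4 4 4], max=9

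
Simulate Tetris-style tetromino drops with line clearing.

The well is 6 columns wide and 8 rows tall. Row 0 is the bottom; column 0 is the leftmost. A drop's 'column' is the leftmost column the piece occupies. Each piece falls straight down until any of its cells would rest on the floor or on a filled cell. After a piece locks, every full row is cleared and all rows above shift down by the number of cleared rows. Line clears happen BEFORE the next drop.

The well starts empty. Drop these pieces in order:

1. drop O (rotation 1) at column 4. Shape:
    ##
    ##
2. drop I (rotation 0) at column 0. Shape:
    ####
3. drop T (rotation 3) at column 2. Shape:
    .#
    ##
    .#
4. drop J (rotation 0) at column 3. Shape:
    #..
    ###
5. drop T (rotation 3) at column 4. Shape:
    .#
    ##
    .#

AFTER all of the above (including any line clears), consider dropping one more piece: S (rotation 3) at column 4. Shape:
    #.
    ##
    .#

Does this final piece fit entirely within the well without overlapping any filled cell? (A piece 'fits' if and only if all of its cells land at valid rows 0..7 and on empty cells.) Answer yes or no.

Drop 1: O rot1 at col 4 lands with bottom-row=0; cleared 0 line(s) (total 0); column heights now [0 0 0 0 2 2], max=2
Drop 2: I rot0 at col 0 lands with bottom-row=0; cleared 1 line(s) (total 1); column heights now [0 0 0 0 1 1], max=1
Drop 3: T rot3 at col 2 lands with bottom-row=0; cleared 0 line(s) (total 1); column heights now [0 0 2 3 1 1], max=3
Drop 4: J rot0 at col 3 lands with bottom-row=3; cleared 0 line(s) (total 1); column heights now [0 0 2 5 4 4], max=5
Drop 5: T rot3 at col 4 lands with bottom-row=4; cleared 0 line(s) (total 1); column heights now [0 0 2 5 6 7], max=7
Test piece S rot3 at col 4 (width 2): heights before test = [0 0 2 5 6 7]; fits = False

Answer: no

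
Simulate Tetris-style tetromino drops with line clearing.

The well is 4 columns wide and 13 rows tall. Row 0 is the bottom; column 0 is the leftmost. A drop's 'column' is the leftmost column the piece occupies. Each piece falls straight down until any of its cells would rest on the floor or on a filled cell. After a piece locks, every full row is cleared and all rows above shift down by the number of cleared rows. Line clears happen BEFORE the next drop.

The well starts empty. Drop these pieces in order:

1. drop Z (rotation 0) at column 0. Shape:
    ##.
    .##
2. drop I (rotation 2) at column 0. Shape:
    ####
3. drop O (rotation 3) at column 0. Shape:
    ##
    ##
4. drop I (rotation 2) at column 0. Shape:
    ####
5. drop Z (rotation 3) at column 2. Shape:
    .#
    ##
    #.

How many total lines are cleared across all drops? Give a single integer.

Drop 1: Z rot0 at col 0 lands with bottom-row=0; cleared 0 line(s) (total 0); column heights now [2 2 1 0], max=2
Drop 2: I rot2 at col 0 lands with bottom-row=2; cleared 1 line(s) (total 1); column heights now [2 2 1 0], max=2
Drop 3: O rot3 at col 0 lands with bottom-row=2; cleared 0 line(s) (total 1); column heights now [4 4 1 0], max=4
Drop 4: I rot2 at col 0 lands with bottom-row=4; cleared 1 line(s) (total 2); column heights now [4 4 1 0], max=4
Drop 5: Z rot3 at col 2 lands with bottom-row=1; cleared 1 line(s) (total 3); column heights now [3 3 2 3], max=3

Answer: 3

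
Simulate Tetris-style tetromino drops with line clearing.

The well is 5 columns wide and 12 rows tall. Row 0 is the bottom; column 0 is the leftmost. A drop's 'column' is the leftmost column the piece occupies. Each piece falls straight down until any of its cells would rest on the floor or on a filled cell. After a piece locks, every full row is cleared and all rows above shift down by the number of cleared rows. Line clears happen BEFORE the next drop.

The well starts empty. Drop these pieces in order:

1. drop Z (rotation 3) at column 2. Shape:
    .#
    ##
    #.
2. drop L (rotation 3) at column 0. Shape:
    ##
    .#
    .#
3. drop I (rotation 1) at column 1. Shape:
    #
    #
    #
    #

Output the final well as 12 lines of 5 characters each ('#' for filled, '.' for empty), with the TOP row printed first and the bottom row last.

Drop 1: Z rot3 at col 2 lands with bottom-row=0; cleared 0 line(s) (total 0); column heights now [0 0 2 3 0], max=3
Drop 2: L rot3 at col 0 lands with bottom-row=0; cleared 0 line(s) (total 0); column heights now [3 3 2 3 0], max=3
Drop 3: I rot1 at col 1 lands with bottom-row=3; cleared 0 line(s) (total 0); column heights now [3 7 2 3 0], max=7

Answer: .....
.....
.....
.....
.....
.#...
.#...
.#...
.#...
##.#.
.###.
.##..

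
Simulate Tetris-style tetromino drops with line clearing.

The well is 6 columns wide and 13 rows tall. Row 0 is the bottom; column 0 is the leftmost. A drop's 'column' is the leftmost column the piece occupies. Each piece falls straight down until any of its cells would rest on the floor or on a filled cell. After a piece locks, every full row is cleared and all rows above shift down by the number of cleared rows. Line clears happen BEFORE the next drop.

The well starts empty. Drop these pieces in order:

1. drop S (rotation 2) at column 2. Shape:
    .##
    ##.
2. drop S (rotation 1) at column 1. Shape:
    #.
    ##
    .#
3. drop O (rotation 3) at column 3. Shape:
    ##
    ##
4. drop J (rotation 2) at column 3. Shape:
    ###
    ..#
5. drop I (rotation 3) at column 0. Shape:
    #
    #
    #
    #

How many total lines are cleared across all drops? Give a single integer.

Drop 1: S rot2 at col 2 lands with bottom-row=0; cleared 0 line(s) (total 0); column heights now [0 0 1 2 2 0], max=2
Drop 2: S rot1 at col 1 lands with bottom-row=1; cleared 0 line(s) (total 0); column heights now [0 4 3 2 2 0], max=4
Drop 3: O rot3 at col 3 lands with bottom-row=2; cleared 0 line(s) (total 0); column heights now [0 4 3 4 4 0], max=4
Drop 4: J rot2 at col 3 lands with bottom-row=3; cleared 0 line(s) (total 0); column heights now [0 4 3 5 5 5], max=5
Drop 5: I rot3 at col 0 lands with bottom-row=0; cleared 0 line(s) (total 0); column heights now [4 4 3 5 5 5], max=5

Answer: 0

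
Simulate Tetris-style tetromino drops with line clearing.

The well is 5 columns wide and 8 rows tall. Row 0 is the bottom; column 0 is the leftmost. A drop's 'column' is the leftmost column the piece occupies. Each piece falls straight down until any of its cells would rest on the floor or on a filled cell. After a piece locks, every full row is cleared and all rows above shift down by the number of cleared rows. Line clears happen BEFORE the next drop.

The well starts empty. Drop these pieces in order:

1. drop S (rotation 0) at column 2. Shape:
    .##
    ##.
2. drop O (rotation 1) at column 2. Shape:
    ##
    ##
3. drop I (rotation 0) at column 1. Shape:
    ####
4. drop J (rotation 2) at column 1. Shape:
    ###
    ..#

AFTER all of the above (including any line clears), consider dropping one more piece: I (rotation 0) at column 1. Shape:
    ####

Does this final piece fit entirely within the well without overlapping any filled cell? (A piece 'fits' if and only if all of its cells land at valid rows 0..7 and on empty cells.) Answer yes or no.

Answer: yes

Derivation:
Drop 1: S rot0 at col 2 lands with bottom-row=0; cleared 0 line(s) (total 0); column heights now [0 0 1 2 2], max=2
Drop 2: O rot1 at col 2 lands with bottom-row=2; cleared 0 line(s) (total 0); column heights now [0 0 4 4 2], max=4
Drop 3: I rot0 at col 1 lands with bottom-row=4; cleared 0 line(s) (total 0); column heights now [0 5 5 5 5], max=5
Drop 4: J rot2 at col 1 lands with bottom-row=5; cleared 0 line(s) (total 0); column heights now [0 7 7 7 5], max=7
Test piece I rot0 at col 1 (width 4): heights before test = [0 7 7 7 5]; fits = True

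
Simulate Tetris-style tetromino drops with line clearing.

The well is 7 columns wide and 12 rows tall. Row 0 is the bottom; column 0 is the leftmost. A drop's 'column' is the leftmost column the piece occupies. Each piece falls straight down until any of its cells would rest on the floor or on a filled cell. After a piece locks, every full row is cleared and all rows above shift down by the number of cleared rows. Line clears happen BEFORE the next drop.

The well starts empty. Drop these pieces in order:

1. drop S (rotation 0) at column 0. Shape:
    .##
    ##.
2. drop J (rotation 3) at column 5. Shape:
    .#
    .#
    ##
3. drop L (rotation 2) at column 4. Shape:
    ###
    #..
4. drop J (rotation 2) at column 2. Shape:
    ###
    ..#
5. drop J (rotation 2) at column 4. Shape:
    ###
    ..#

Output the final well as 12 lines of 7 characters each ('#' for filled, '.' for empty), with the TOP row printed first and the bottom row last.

Answer: .......
.......
.......
.......
.......
....###
..###.#
....#..
....###
....#.#
.##...#
##...##

Derivation:
Drop 1: S rot0 at col 0 lands with bottom-row=0; cleared 0 line(s) (total 0); column heights now [1 2 2 0 0 0 0], max=2
Drop 2: J rot3 at col 5 lands with bottom-row=0; cleared 0 line(s) (total 0); column heights now [1 2 2 0 0 1 3], max=3
Drop 3: L rot2 at col 4 lands with bottom-row=2; cleared 0 line(s) (total 0); column heights now [1 2 2 0 4 4 4], max=4
Drop 4: J rot2 at col 2 lands with bottom-row=4; cleared 0 line(s) (total 0); column heights now [1 2 6 6 6 4 4], max=6
Drop 5: J rot2 at col 4 lands with bottom-row=5; cleared 0 line(s) (total 0); column heights now [1 2 6 6 7 7 7], max=7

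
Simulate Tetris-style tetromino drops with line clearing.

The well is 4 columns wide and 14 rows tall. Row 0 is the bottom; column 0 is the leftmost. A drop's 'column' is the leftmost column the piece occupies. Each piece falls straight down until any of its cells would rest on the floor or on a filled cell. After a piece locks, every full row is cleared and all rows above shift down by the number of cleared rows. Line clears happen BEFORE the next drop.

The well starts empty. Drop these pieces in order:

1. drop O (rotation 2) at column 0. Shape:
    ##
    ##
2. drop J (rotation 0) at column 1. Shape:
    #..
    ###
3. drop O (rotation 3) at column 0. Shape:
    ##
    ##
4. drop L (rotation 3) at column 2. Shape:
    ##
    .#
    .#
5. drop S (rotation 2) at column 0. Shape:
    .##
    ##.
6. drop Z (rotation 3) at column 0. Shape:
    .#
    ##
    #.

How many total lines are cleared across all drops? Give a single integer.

Drop 1: O rot2 at col 0 lands with bottom-row=0; cleared 0 line(s) (total 0); column heights now [2 2 0 0], max=2
Drop 2: J rot0 at col 1 lands with bottom-row=2; cleared 0 line(s) (total 0); column heights now [2 4 3 3], max=4
Drop 3: O rot3 at col 0 lands with bottom-row=4; cleared 0 line(s) (total 0); column heights now [6 6 3 3], max=6
Drop 4: L rot3 at col 2 lands with bottom-row=3; cleared 1 line(s) (total 1); column heights now [5 5 3 5], max=5
Drop 5: S rot2 at col 0 lands with bottom-row=5; cleared 0 line(s) (total 1); column heights now [6 7 7 5], max=7
Drop 6: Z rot3 at col 0 lands with bottom-row=6; cleared 0 line(s) (total 1); column heights now [8 9 7 5], max=9

Answer: 1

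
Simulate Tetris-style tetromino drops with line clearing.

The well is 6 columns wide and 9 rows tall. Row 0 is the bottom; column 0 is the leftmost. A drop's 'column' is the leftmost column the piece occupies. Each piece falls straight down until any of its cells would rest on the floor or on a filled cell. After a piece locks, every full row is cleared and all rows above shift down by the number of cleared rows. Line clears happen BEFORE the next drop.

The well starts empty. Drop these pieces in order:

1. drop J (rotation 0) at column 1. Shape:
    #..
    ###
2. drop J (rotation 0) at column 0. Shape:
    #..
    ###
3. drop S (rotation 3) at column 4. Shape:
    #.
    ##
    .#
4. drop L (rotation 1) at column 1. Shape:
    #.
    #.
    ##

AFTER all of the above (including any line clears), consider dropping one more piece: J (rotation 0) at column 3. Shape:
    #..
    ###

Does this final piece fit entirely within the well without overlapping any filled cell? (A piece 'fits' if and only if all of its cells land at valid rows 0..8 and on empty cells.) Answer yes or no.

Drop 1: J rot0 at col 1 lands with bottom-row=0; cleared 0 line(s) (total 0); column heights now [0 2 1 1 0 0], max=2
Drop 2: J rot0 at col 0 lands with bottom-row=2; cleared 0 line(s) (total 0); column heights now [4 3 3 1 0 0], max=4
Drop 3: S rot3 at col 4 lands with bottom-row=0; cleared 0 line(s) (total 0); column heights now [4 3 3 1 3 2], max=4
Drop 4: L rot1 at col 1 lands with bottom-row=3; cleared 0 line(s) (total 0); column heights now [4 6 4 1 3 2], max=6
Test piece J rot0 at col 3 (width 3): heights before test = [4 6 4 1 3 2]; fits = True

Answer: yes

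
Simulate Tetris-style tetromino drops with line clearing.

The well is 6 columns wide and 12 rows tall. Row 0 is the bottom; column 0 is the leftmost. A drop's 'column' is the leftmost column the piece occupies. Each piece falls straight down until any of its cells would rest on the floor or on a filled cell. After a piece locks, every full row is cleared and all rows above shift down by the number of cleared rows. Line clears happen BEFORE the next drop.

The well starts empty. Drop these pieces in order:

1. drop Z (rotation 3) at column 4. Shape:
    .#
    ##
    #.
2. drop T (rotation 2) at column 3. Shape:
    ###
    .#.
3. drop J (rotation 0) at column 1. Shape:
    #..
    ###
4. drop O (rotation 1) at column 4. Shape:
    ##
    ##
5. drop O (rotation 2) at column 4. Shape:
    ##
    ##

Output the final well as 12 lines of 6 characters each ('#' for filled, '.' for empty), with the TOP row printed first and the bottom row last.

Drop 1: Z rot3 at col 4 lands with bottom-row=0; cleared 0 line(s) (total 0); column heights now [0 0 0 0 2 3], max=3
Drop 2: T rot2 at col 3 lands with bottom-row=2; cleared 0 line(s) (total 0); column heights now [0 0 0 4 4 4], max=4
Drop 3: J rot0 at col 1 lands with bottom-row=4; cleared 0 line(s) (total 0); column heights now [0 6 5 5 4 4], max=6
Drop 4: O rot1 at col 4 lands with bottom-row=4; cleared 0 line(s) (total 0); column heights now [0 6 5 5 6 6], max=6
Drop 5: O rot2 at col 4 lands with bottom-row=6; cleared 0 line(s) (total 0); column heights now [0 6 5 5 8 8], max=8

Answer: ......
......
......
......
....##
....##
.#..##
.#####
...###
....##
....##
....#.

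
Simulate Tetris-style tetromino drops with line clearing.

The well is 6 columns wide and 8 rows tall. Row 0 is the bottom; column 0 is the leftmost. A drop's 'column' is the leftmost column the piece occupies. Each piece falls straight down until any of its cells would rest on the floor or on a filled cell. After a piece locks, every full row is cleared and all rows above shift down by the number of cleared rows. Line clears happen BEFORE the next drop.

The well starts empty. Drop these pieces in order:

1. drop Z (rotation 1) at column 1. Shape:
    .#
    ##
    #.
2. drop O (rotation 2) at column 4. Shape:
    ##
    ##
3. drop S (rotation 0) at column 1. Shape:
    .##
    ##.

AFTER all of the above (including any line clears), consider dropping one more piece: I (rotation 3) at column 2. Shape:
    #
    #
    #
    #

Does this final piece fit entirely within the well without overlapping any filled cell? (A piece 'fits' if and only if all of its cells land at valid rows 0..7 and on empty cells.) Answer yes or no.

Drop 1: Z rot1 at col 1 lands with bottom-row=0; cleared 0 line(s) (total 0); column heights now [0 2 3 0 0 0], max=3
Drop 2: O rot2 at col 4 lands with bottom-row=0; cleared 0 line(s) (total 0); column heights now [0 2 3 0 2 2], max=3
Drop 3: S rot0 at col 1 lands with bottom-row=3; cleared 0 line(s) (total 0); column heights now [0 4 5 5 2 2], max=5
Test piece I rot3 at col 2 (width 1): heights before test = [0 4 5 5 2 2]; fits = False

Answer: no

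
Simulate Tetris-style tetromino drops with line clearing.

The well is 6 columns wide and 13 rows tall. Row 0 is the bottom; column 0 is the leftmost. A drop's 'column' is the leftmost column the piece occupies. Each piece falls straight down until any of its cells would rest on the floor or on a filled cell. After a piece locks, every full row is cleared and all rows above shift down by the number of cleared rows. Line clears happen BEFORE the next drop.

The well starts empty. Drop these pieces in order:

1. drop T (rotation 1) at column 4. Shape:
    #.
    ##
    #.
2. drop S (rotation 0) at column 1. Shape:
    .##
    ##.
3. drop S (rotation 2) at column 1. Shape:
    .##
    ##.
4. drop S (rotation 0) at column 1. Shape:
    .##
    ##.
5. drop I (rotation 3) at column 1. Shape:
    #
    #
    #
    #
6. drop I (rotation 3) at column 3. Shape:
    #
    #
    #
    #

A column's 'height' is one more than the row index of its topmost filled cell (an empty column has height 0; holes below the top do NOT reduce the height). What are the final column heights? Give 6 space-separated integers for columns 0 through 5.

Drop 1: T rot1 at col 4 lands with bottom-row=0; cleared 0 line(s) (total 0); column heights now [0 0 0 0 3 2], max=3
Drop 2: S rot0 at col 1 lands with bottom-row=0; cleared 0 line(s) (total 0); column heights now [0 1 2 2 3 2], max=3
Drop 3: S rot2 at col 1 lands with bottom-row=2; cleared 0 line(s) (total 0); column heights now [0 3 4 4 3 2], max=4
Drop 4: S rot0 at col 1 lands with bottom-row=4; cleared 0 line(s) (total 0); column heights now [0 5 6 6 3 2], max=6
Drop 5: I rot3 at col 1 lands with bottom-row=5; cleared 0 line(s) (total 0); column heights now [0 9 6 6 3 2], max=9
Drop 6: I rot3 at col 3 lands with bottom-row=6; cleared 0 line(s) (total 0); column heights now [0 9 6 10 3 2], max=10

Answer: 0 9 6 10 3 2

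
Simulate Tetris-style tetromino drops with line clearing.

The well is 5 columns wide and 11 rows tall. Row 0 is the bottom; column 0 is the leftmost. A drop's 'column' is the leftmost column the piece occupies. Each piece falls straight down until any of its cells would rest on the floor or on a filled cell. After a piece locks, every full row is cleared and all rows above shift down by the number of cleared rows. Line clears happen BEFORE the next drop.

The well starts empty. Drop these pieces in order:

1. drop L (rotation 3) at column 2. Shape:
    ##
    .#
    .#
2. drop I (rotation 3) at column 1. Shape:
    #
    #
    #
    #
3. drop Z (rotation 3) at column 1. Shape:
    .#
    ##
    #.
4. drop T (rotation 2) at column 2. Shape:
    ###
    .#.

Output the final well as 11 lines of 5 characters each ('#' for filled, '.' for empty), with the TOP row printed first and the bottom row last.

Drop 1: L rot3 at col 2 lands with bottom-row=0; cleared 0 line(s) (total 0); column heights now [0 0 3 3 0], max=3
Drop 2: I rot3 at col 1 lands with bottom-row=0; cleared 0 line(s) (total 0); column heights now [0 4 3 3 0], max=4
Drop 3: Z rot3 at col 1 lands with bottom-row=4; cleared 0 line(s) (total 0); column heights now [0 6 7 3 0], max=7
Drop 4: T rot2 at col 2 lands with bottom-row=6; cleared 0 line(s) (total 0); column heights now [0 6 8 8 8], max=8

Answer: .....
.....
.....
..###
..##.
.##..
.#...
.#...
.###.
.#.#.
.#.#.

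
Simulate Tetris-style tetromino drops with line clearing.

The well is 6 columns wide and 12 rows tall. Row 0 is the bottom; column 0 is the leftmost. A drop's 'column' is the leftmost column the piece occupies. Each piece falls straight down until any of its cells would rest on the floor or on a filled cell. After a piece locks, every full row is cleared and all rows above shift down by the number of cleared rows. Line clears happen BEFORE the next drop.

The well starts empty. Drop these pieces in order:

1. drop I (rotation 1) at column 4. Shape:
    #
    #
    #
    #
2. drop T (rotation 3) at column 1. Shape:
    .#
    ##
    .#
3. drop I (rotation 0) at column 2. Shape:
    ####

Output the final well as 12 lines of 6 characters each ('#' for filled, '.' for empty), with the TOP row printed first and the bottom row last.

Answer: ......
......
......
......
......
......
......
..####
....#.
..#.#.
.##.#.
..#.#.

Derivation:
Drop 1: I rot1 at col 4 lands with bottom-row=0; cleared 0 line(s) (total 0); column heights now [0 0 0 0 4 0], max=4
Drop 2: T rot3 at col 1 lands with bottom-row=0; cleared 0 line(s) (total 0); column heights now [0 2 3 0 4 0], max=4
Drop 3: I rot0 at col 2 lands with bottom-row=4; cleared 0 line(s) (total 0); column heights now [0 2 5 5 5 5], max=5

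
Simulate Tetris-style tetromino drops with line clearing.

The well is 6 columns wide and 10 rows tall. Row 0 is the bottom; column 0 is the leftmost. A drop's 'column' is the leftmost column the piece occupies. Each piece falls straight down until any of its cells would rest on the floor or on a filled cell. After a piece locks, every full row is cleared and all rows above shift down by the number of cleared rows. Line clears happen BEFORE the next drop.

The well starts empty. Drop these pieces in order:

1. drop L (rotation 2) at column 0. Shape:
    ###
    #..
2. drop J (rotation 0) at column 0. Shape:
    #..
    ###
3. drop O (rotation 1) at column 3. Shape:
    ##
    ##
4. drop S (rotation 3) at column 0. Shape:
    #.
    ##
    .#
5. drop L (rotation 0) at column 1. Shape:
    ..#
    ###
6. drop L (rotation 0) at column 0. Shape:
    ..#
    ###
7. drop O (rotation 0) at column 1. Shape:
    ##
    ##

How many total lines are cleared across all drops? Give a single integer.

Answer: 0

Derivation:
Drop 1: L rot2 at col 0 lands with bottom-row=0; cleared 0 line(s) (total 0); column heights now [2 2 2 0 0 0], max=2
Drop 2: J rot0 at col 0 lands with bottom-row=2; cleared 0 line(s) (total 0); column heights now [4 3 3 0 0 0], max=4
Drop 3: O rot1 at col 3 lands with bottom-row=0; cleared 0 line(s) (total 0); column heights now [4 3 3 2 2 0], max=4
Drop 4: S rot3 at col 0 lands with bottom-row=3; cleared 0 line(s) (total 0); column heights now [6 5 3 2 2 0], max=6
Drop 5: L rot0 at col 1 lands with bottom-row=5; cleared 0 line(s) (total 0); column heights now [6 6 6 7 2 0], max=7
Drop 6: L rot0 at col 0 lands with bottom-row=6; cleared 0 line(s) (total 0); column heights now [7 7 8 7 2 0], max=8
Drop 7: O rot0 at col 1 lands with bottom-row=8; cleared 0 line(s) (total 0); column heights now [7 10 10 7 2 0], max=10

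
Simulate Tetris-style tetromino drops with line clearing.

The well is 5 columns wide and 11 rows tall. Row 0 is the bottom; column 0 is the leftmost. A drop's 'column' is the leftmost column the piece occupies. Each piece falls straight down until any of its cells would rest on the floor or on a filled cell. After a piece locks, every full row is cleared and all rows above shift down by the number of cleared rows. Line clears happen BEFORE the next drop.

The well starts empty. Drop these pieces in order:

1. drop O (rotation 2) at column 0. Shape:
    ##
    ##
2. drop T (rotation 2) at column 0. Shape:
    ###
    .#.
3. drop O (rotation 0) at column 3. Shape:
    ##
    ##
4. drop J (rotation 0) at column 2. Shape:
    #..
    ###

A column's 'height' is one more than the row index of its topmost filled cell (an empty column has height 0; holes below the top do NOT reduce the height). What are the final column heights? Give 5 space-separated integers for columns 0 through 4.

Drop 1: O rot2 at col 0 lands with bottom-row=0; cleared 0 line(s) (total 0); column heights now [2 2 0 0 0], max=2
Drop 2: T rot2 at col 0 lands with bottom-row=2; cleared 0 line(s) (total 0); column heights now [4 4 4 0 0], max=4
Drop 3: O rot0 at col 3 lands with bottom-row=0; cleared 0 line(s) (total 0); column heights now [4 4 4 2 2], max=4
Drop 4: J rot0 at col 2 lands with bottom-row=4; cleared 0 line(s) (total 0); column heights now [4 4 6 5 5], max=6

Answer: 4 4 6 5 5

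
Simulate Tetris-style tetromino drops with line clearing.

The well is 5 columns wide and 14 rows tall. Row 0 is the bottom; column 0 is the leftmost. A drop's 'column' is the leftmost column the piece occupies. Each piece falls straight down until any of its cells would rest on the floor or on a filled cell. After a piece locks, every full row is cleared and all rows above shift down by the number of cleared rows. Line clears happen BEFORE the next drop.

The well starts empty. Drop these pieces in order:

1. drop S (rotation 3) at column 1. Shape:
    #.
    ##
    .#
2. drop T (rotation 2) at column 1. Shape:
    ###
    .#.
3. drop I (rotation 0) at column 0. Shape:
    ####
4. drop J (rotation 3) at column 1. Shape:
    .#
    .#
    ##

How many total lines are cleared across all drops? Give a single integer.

Drop 1: S rot3 at col 1 lands with bottom-row=0; cleared 0 line(s) (total 0); column heights now [0 3 2 0 0], max=3
Drop 2: T rot2 at col 1 lands with bottom-row=2; cleared 0 line(s) (total 0); column heights now [0 4 4 4 0], max=4
Drop 3: I rot0 at col 0 lands with bottom-row=4; cleared 0 line(s) (total 0); column heights now [5 5 5 5 0], max=5
Drop 4: J rot3 at col 1 lands with bottom-row=5; cleared 0 line(s) (total 0); column heights now [5 6 8 5 0], max=8

Answer: 0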